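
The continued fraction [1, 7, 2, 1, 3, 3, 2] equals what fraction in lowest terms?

Fold from the inside: start with 2/1.
  3 + 1/2 = 7/2
  3 + 2/7 = 23/7
  1 + 7/23 = 30/23
  2 + 23/30 = 83/30
  7 + 30/83 = 611/83
  1 + 83/611 = 694/611

694/611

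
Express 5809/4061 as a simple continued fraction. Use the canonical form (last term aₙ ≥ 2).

5809 = 1*4061 + 1748
4061 = 2*1748 + 565
1748 = 3*565 + 53
565 = 10*53 + 35
53 = 1*35 + 18
35 = 1*18 + 17
18 = 1*17 + 1
17 = 17*1 + 0  (stop)
So 5809/4061 = [1; 2, 3, 10, 1, 1, 1, 17].

[1; 2, 3, 10, 1, 1, 1, 17]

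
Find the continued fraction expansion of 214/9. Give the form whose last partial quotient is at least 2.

214 = 23*9 + 7
9 = 1*7 + 2
7 = 3*2 + 1
2 = 2*1 + 0  (stop)
So 214/9 = [23; 1, 3, 2].

[23; 1, 3, 2]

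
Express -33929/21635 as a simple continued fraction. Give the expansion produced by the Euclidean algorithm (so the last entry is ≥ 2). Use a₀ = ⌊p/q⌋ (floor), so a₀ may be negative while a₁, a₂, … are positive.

[-2; 2, 3, 6, 7, 1, 9, 6]

-33929 = -2×21635 + 9341
21635 = 2×9341 + 2953
9341 = 3×2953 + 482
2953 = 6×482 + 61
482 = 7×61 + 55
61 = 1×55 + 6
55 = 9×6 + 1
6 = 6×1 + 0  (stop)
So -33929/21635 = [-2; 2, 3, 6, 7, 1, 9, 6].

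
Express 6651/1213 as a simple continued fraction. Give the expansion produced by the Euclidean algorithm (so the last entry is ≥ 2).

6651 = 5*1213 + 586
1213 = 2*586 + 41
586 = 14*41 + 12
41 = 3*12 + 5
12 = 2*5 + 2
5 = 2*2 + 1
2 = 2*1 + 0  (stop)
So 6651/1213 = [5; 2, 14, 3, 2, 2, 2].

[5; 2, 14, 3, 2, 2, 2]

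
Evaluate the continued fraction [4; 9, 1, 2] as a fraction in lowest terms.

Using pₖ = aₖpₖ₋₁ + pₖ₋₂ and qₖ = aₖqₖ₋₁ + qₖ₋₂:
  k=0: a=4, p=4, q=1
  k=1: a=9, p=37, q=9
  k=2: a=1, p=41, q=10
  k=3: a=2, p=119, q=29

119/29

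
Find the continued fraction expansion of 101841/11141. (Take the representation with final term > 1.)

101841 = 9*11141 + 1572
11141 = 7*1572 + 137
1572 = 11*137 + 65
137 = 2*65 + 7
65 = 9*7 + 2
7 = 3*2 + 1
2 = 2*1 + 0  (stop)
So 101841/11141 = [9; 7, 11, 2, 9, 3, 2].

[9; 7, 11, 2, 9, 3, 2]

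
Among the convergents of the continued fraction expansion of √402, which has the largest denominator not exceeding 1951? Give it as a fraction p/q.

√402 = [20; 20, 40, …] (period length 2).
Convergents:
  p_0/q_0 = 20/1
  p_1/q_1 = 401/20
  p_2/q_2 = 16060/801
  p_3/q_3 = 321601/16040
q_2 = 801 ≤ 1951 < 16040 = q_3, so the answer is 16060/801.

16060/801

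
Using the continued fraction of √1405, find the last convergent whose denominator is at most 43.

1087/29

√1405 = [37; 2, 14, 2, 74, …] (period length 4).
Convergents:
  p_0/q_0 = 37/1
  p_1/q_1 = 75/2
  p_2/q_2 = 1087/29
  p_3/q_3 = 2249/60
q_2 = 29 ≤ 43 < 60 = q_3, so the answer is 1087/29.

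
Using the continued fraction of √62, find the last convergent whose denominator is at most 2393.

√62 = [7; 1, 6, 1, 14, …] (period length 4).
Convergents:
  p_0/q_0 = 7/1
  p_1/q_1 = 8/1
  p_2/q_2 = 55/7
  p_3/q_3 = 63/8
  p_4/q_4 = 937/119
  p_5/q_5 = 1000/127
  p_6/q_6 = 6937/881
  p_7/q_7 = 7937/1008
  p_8/q_8 = 118055/14993
q_7 = 1008 ≤ 2393 < 14993 = q_8, so the answer is 7937/1008.

7937/1008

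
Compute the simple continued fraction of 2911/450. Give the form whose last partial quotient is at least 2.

[6; 2, 7, 1, 1, 6, 2]

2911 = 6*450 + 211
450 = 2*211 + 28
211 = 7*28 + 15
28 = 1*15 + 13
15 = 1*13 + 2
13 = 6*2 + 1
2 = 2*1 + 0  (stop)
So 2911/450 = [6; 2, 7, 1, 1, 6, 2].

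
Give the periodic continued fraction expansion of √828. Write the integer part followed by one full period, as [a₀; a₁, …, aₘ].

[28; 1, 3, 2, 3, 1, 56]

a₀ = ⌊√828⌋ = 28.
With m₀=0, d₀=1 and mₖ₊₁ = dₖaₖ − mₖ, dₖ₊₁ = (n − mₖ₊₁²)/dₖ, aₖ₊₁ = ⌊(a₀+mₖ₊₁)/dₖ₊₁⌋:
  k=1: m=28, d=44, a=1
  k=2: m=16, d=13, a=3
  k=3: m=23, d=23, a=2
  k=4: m=23, d=13, a=3
  k=5: m=16, d=44, a=1
  k=6: m=28, d=1, a=56
d=1 and a=2a₀=56 at k=6, so the next step gives (m, d) = (28, 44) again — its k=1 value — and the period has length 6.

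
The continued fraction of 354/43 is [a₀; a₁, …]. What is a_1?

4

354 = 8·43 + 10   →  a_0 = 8
43 = 4·10 + 3   →  a_1 = 4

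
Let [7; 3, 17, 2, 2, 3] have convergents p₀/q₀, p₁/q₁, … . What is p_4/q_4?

1949/266

Using pₖ = aₖpₖ₋₁ + pₖ₋₂, qₖ = aₖqₖ₋₁ + qₖ₋₂ (with p₋₁=1, p₋₂=0, q₋₁=0, q₋₂=1):
  k=0: a=7, p=7, q=1
  k=1: a=3, p=22, q=3
  k=2: a=17, p=381, q=52
  k=3: a=2, p=784, q=107
  k=4: a=2, p=1949, q=266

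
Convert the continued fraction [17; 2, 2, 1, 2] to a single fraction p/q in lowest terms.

331/19

Using pₖ = aₖpₖ₋₁ + pₖ₋₂ and qₖ = aₖqₖ₋₁ + qₖ₋₂:
  k=0: a=17, p=17, q=1
  k=1: a=2, p=35, q=2
  k=2: a=2, p=87, q=5
  k=3: a=1, p=122, q=7
  k=4: a=2, p=331, q=19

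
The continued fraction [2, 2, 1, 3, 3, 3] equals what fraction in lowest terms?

281/119

Using pₖ = aₖpₖ₋₁ + pₖ₋₂ and qₖ = aₖqₖ₋₁ + qₖ₋₂:
  k=0: a=2, p=2, q=1
  k=1: a=2, p=5, q=2
  k=2: a=1, p=7, q=3
  k=3: a=3, p=26, q=11
  k=4: a=3, p=85, q=36
  k=5: a=3, p=281, q=119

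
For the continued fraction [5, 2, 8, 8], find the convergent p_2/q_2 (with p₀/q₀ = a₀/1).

Using pₖ = aₖpₖ₋₁ + pₖ₋₂, qₖ = aₖqₖ₋₁ + qₖ₋₂ (with p₋₁=1, p₋₂=0, q₋₁=0, q₋₂=1):
  k=0: a=5, p=5, q=1
  k=1: a=2, p=11, q=2
  k=2: a=8, p=93, q=17

93/17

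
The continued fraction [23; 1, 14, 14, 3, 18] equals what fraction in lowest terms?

284212/11875

Using pₖ = aₖpₖ₋₁ + pₖ₋₂ and qₖ = aₖqₖ₋₁ + qₖ₋₂:
  k=0: a=23, p=23, q=1
  k=1: a=1, p=24, q=1
  k=2: a=14, p=359, q=15
  k=3: a=14, p=5050, q=211
  k=4: a=3, p=15509, q=648
  k=5: a=18, p=284212, q=11875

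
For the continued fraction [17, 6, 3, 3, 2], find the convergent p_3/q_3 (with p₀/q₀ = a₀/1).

Using pₖ = aₖpₖ₋₁ + pₖ₋₂, qₖ = aₖqₖ₋₁ + qₖ₋₂ (with p₋₁=1, p₋₂=0, q₋₁=0, q₋₂=1):
  k=0: a=17, p=17, q=1
  k=1: a=6, p=103, q=6
  k=2: a=3, p=326, q=19
  k=3: a=3, p=1081, q=63

1081/63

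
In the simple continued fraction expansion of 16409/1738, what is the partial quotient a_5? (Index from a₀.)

16409 = 9·1738 + 767   →  a_0 = 9
1738 = 2·767 + 204   →  a_1 = 2
767 = 3·204 + 155   →  a_2 = 3
204 = 1·155 + 49   →  a_3 = 1
155 = 3·49 + 8   →  a_4 = 3
49 = 6·8 + 1   →  a_5 = 6

6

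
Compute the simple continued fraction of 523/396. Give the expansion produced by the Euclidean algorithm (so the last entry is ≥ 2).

523 = 1·396 + 127
396 = 3·127 + 15
127 = 8·15 + 7
15 = 2·7 + 1
7 = 7·1 + 0  (stop)
So 523/396 = [1; 3, 8, 2, 7].

[1; 3, 8, 2, 7]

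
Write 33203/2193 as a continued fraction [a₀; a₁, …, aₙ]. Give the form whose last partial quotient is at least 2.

[15; 7, 8, 3, 12]

33203 = 15×2193 + 308
2193 = 7×308 + 37
308 = 8×37 + 12
37 = 3×12 + 1
12 = 12×1 + 0  (stop)
So 33203/2193 = [15; 7, 8, 3, 12].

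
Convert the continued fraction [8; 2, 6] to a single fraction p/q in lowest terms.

110/13

Using pₖ = aₖpₖ₋₁ + pₖ₋₂ and qₖ = aₖqₖ₋₁ + qₖ₋₂:
  k=0: a=8, p=8, q=1
  k=1: a=2, p=17, q=2
  k=2: a=6, p=110, q=13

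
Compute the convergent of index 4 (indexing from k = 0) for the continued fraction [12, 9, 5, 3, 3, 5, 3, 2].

5897/487

Using pₖ = aₖpₖ₋₁ + pₖ₋₂, qₖ = aₖqₖ₋₁ + qₖ₋₂ (with p₋₁=1, p₋₂=0, q₋₁=0, q₋₂=1):
  k=0: a=12, p=12, q=1
  k=1: a=9, p=109, q=9
  k=2: a=5, p=557, q=46
  k=3: a=3, p=1780, q=147
  k=4: a=3, p=5897, q=487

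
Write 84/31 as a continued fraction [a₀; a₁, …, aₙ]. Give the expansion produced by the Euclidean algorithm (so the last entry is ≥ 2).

[2; 1, 2, 2, 4]

84 = 2·31 + 22
31 = 1·22 + 9
22 = 2·9 + 4
9 = 2·4 + 1
4 = 4·1 + 0  (stop)
So 84/31 = [2; 1, 2, 2, 4].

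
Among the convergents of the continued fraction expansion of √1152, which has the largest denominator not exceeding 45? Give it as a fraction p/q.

√1152 = [33; 1, 15, 1, 66, …] (period length 4).
Convergents:
  p_0/q_0 = 33/1
  p_1/q_1 = 34/1
  p_2/q_2 = 543/16
  p_3/q_3 = 577/17
  p_4/q_4 = 38625/1138
q_3 = 17 ≤ 45 < 1138 = q_4, so the answer is 577/17.

577/17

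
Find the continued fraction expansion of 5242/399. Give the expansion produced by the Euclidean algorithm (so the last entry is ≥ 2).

[13; 7, 3, 1, 13]

5242 = 13×399 + 55
399 = 7×55 + 14
55 = 3×14 + 13
14 = 1×13 + 1
13 = 13×1 + 0  (stop)
So 5242/399 = [13; 7, 3, 1, 13].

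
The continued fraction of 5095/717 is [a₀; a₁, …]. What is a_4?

5095 = 7·717 + 76   →  a_0 = 7
717 = 9·76 + 33   →  a_1 = 9
76 = 2·33 + 10   →  a_2 = 2
33 = 3·10 + 3   →  a_3 = 3
10 = 3·3 + 1   →  a_4 = 3

3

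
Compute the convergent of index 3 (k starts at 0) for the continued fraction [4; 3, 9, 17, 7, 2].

2070/479

Using pₖ = aₖpₖ₋₁ + pₖ₋₂, qₖ = aₖqₖ₋₁ + qₖ₋₂ (with p₋₁=1, p₋₂=0, q₋₁=0, q₋₂=1):
  k=0: a=4, p=4, q=1
  k=1: a=3, p=13, q=3
  k=2: a=9, p=121, q=28
  k=3: a=17, p=2070, q=479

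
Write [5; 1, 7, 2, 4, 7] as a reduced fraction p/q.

3229/549

Using pₖ = aₖpₖ₋₁ + pₖ₋₂ and qₖ = aₖqₖ₋₁ + qₖ₋₂:
  k=0: a=5, p=5, q=1
  k=1: a=1, p=6, q=1
  k=2: a=7, p=47, q=8
  k=3: a=2, p=100, q=17
  k=4: a=4, p=447, q=76
  k=5: a=7, p=3229, q=549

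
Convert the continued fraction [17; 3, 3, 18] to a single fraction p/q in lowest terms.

Using pₖ = aₖpₖ₋₁ + pₖ₋₂ and qₖ = aₖqₖ₋₁ + qₖ₋₂:
  k=0: a=17, p=17, q=1
  k=1: a=3, p=52, q=3
  k=2: a=3, p=173, q=10
  k=3: a=18, p=3166, q=183

3166/183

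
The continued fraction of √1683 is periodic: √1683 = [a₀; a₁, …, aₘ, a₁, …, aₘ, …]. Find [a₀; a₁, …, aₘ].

[41; 41, 82]

a₀ = ⌊√1683⌋ = 41.
With m₀=0, d₀=1 and mₖ₊₁ = dₖaₖ − mₖ, dₖ₊₁ = (n − mₖ₊₁²)/dₖ, aₖ₊₁ = ⌊(a₀+mₖ₊₁)/dₖ₊₁⌋:
  k=1: m=41, d=2, a=41
  k=2: m=41, d=1, a=82
d=1 and a=2a₀=82 at k=2, so the next step gives (m, d) = (41, 2) again — its k=1 value — and the period has length 2.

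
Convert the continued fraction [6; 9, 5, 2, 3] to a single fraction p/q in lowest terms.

Using pₖ = aₖpₖ₋₁ + pₖ₋₂ and qₖ = aₖqₖ₋₁ + qₖ₋₂:
  k=0: a=6, p=6, q=1
  k=1: a=9, p=55, q=9
  k=2: a=5, p=281, q=46
  k=3: a=2, p=617, q=101
  k=4: a=3, p=2132, q=349

2132/349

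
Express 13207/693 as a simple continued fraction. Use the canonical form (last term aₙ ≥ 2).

[19; 17, 3, 13]

13207 = 19·693 + 40
693 = 17·40 + 13
40 = 3·13 + 1
13 = 13·1 + 0  (stop)
So 13207/693 = [19; 17, 3, 13].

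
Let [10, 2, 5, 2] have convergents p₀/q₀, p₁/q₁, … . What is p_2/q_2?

115/11

Using pₖ = aₖpₖ₋₁ + pₖ₋₂, qₖ = aₖqₖ₋₁ + qₖ₋₂ (with p₋₁=1, p₋₂=0, q₋₁=0, q₋₂=1):
  k=0: a=10, p=10, q=1
  k=1: a=2, p=21, q=2
  k=2: a=5, p=115, q=11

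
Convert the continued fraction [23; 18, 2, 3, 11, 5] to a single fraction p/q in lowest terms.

170809/7409

Using pₖ = aₖpₖ₋₁ + pₖ₋₂ and qₖ = aₖqₖ₋₁ + qₖ₋₂:
  k=0: a=23, p=23, q=1
  k=1: a=18, p=415, q=18
  k=2: a=2, p=853, q=37
  k=3: a=3, p=2974, q=129
  k=4: a=11, p=33567, q=1456
  k=5: a=5, p=170809, q=7409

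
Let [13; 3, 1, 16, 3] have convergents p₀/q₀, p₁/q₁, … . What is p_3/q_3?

Using pₖ = aₖpₖ₋₁ + pₖ₋₂, qₖ = aₖqₖ₋₁ + qₖ₋₂ (with p₋₁=1, p₋₂=0, q₋₁=0, q₋₂=1):
  k=0: a=13, p=13, q=1
  k=1: a=3, p=40, q=3
  k=2: a=1, p=53, q=4
  k=3: a=16, p=888, q=67

888/67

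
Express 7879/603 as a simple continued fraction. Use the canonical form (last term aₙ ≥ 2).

7879 = 13*603 + 40
603 = 15*40 + 3
40 = 13*3 + 1
3 = 3*1 + 0  (stop)
So 7879/603 = [13; 15, 13, 3].

[13; 15, 13, 3]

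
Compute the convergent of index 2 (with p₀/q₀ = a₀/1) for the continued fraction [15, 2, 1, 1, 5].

Using pₖ = aₖpₖ₋₁ + pₖ₋₂, qₖ = aₖqₖ₋₁ + qₖ₋₂ (with p₋₁=1, p₋₂=0, q₋₁=0, q₋₂=1):
  k=0: a=15, p=15, q=1
  k=1: a=2, p=31, q=2
  k=2: a=1, p=46, q=3

46/3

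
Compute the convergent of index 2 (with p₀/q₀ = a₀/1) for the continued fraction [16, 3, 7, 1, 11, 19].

359/22

Using pₖ = aₖpₖ₋₁ + pₖ₋₂, qₖ = aₖqₖ₋₁ + qₖ₋₂ (with p₋₁=1, p₋₂=0, q₋₁=0, q₋₂=1):
  k=0: a=16, p=16, q=1
  k=1: a=3, p=49, q=3
  k=2: a=7, p=359, q=22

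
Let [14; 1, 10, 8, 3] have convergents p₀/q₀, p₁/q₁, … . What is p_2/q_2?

Using pₖ = aₖpₖ₋₁ + pₖ₋₂, qₖ = aₖqₖ₋₁ + qₖ₋₂ (with p₋₁=1, p₋₂=0, q₋₁=0, q₋₂=1):
  k=0: a=14, p=14, q=1
  k=1: a=1, p=15, q=1
  k=2: a=10, p=164, q=11

164/11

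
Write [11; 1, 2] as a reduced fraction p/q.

35/3

Using pₖ = aₖpₖ₋₁ + pₖ₋₂ and qₖ = aₖqₖ₋₁ + qₖ₋₂:
  k=0: a=11, p=11, q=1
  k=1: a=1, p=12, q=1
  k=2: a=2, p=35, q=3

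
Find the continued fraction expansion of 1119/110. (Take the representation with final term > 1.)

[10; 5, 1, 3, 1, 3]

1119 = 10×110 + 19
110 = 5×19 + 15
19 = 1×15 + 4
15 = 3×4 + 3
4 = 1×3 + 1
3 = 3×1 + 0  (stop)
So 1119/110 = [10; 5, 1, 3, 1, 3].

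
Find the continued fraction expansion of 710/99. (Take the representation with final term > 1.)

710 = 7×99 + 17
99 = 5×17 + 14
17 = 1×14 + 3
14 = 4×3 + 2
3 = 1×2 + 1
2 = 2×1 + 0  (stop)
So 710/99 = [7; 5, 1, 4, 1, 2].

[7; 5, 1, 4, 1, 2]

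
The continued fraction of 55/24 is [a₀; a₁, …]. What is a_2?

55 = 2·24 + 7   →  a_0 = 2
24 = 3·7 + 3   →  a_1 = 3
7 = 2·3 + 1   →  a_2 = 2

2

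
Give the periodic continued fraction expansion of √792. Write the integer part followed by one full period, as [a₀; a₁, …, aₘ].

[28; 7, 56]

a₀ = ⌊√792⌋ = 28.
With m₀=0, d₀=1 and mₖ₊₁ = dₖaₖ − mₖ, dₖ₊₁ = (n − mₖ₊₁²)/dₖ, aₖ₊₁ = ⌊(a₀+mₖ₊₁)/dₖ₊₁⌋:
  k=1: m=28, d=8, a=7
  k=2: m=28, d=1, a=56
d=1 and a=2a₀=56 at k=2, so the next step gives (m, d) = (28, 8) again — its k=1 value — and the period has length 2.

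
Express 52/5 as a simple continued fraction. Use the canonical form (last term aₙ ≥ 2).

52 = 10×5 + 2
5 = 2×2 + 1
2 = 2×1 + 0  (stop)
So 52/5 = [10; 2, 2].

[10; 2, 2]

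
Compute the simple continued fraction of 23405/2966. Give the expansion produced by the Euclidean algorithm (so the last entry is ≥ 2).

[7; 1, 8, 5, 2, 9, 3]

23405 = 7×2966 + 2643
2966 = 1×2643 + 323
2643 = 8×323 + 59
323 = 5×59 + 28
59 = 2×28 + 3
28 = 9×3 + 1
3 = 3×1 + 0  (stop)
So 23405/2966 = [7; 1, 8, 5, 2, 9, 3].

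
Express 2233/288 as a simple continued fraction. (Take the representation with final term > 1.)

2233 = 7×288 + 217
288 = 1×217 + 71
217 = 3×71 + 4
71 = 17×4 + 3
4 = 1×3 + 1
3 = 3×1 + 0  (stop)
So 2233/288 = [7; 1, 3, 17, 1, 3].

[7; 1, 3, 17, 1, 3]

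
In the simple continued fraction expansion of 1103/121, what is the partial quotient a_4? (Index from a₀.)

1

1103 = 9·121 + 14   →  a_0 = 9
121 = 8·14 + 9   →  a_1 = 8
14 = 1·9 + 5   →  a_2 = 1
9 = 1·5 + 4   →  a_3 = 1
5 = 1·4 + 1   →  a_4 = 1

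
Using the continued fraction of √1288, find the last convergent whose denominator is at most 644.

22897/638

√1288 = [35; 1, 7, 1, 70, …] (period length 4).
Convergents:
  p_0/q_0 = 35/1
  p_1/q_1 = 36/1
  p_2/q_2 = 287/8
  p_3/q_3 = 323/9
  p_4/q_4 = 22897/638
  p_5/q_5 = 23220/647
q_4 = 638 ≤ 644 < 647 = q_5, so the answer is 22897/638.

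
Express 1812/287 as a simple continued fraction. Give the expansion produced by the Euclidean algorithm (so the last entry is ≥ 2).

[6; 3, 5, 3, 2, 2]

1812 = 6·287 + 90
287 = 3·90 + 17
90 = 5·17 + 5
17 = 3·5 + 2
5 = 2·2 + 1
2 = 2·1 + 0  (stop)
So 1812/287 = [6; 3, 5, 3, 2, 2].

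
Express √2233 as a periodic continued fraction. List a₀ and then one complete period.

[47; 3, 1, 12, 1, 3, 94]

a₀ = ⌊√2233⌋ = 47.
With m₀=0, d₀=1 and mₖ₊₁ = dₖaₖ − mₖ, dₖ₊₁ = (n − mₖ₊₁²)/dₖ, aₖ₊₁ = ⌊(a₀+mₖ₊₁)/dₖ₊₁⌋:
  k=1: m=47, d=24, a=3
  k=2: m=25, d=67, a=1
  k=3: m=42, d=7, a=12
  k=4: m=42, d=67, a=1
  k=5: m=25, d=24, a=3
  k=6: m=47, d=1, a=94
d=1 and a=2a₀=94 at k=6, so the next step gives (m, d) = (47, 24) again — its k=1 value — and the period has length 6.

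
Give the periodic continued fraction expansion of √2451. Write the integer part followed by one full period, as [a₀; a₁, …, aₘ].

a₀ = ⌊√2451⌋ = 49.
With m₀=0, d₀=1 and mₖ₊₁ = dₖaₖ − mₖ, dₖ₊₁ = (n − mₖ₊₁²)/dₖ, aₖ₊₁ = ⌊(a₀+mₖ₊₁)/dₖ₊₁⌋:
  k=1: m=49, d=50, a=1
  k=2: m=1, d=49, a=1
  k=3: m=48, d=3, a=32
  k=4: m=48, d=49, a=1
  k=5: m=1, d=50, a=1
  k=6: m=49, d=1, a=98
d=1 and a=2a₀=98 at k=6, so the next step gives (m, d) = (49, 50) again — its k=1 value — and the period has length 6.

[49; 1, 1, 32, 1, 1, 98]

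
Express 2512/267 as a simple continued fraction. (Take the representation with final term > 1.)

[9; 2, 2, 4, 2, 5]

2512 = 9·267 + 109
267 = 2·109 + 49
109 = 2·49 + 11
49 = 4·11 + 5
11 = 2·5 + 1
5 = 5·1 + 0  (stop)
So 2512/267 = [9; 2, 2, 4, 2, 5].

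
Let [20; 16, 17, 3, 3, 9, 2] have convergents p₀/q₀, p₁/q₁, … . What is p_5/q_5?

518349/25837

Using pₖ = aₖpₖ₋₁ + pₖ₋₂, qₖ = aₖqₖ₋₁ + qₖ₋₂ (with p₋₁=1, p₋₂=0, q₋₁=0, q₋₂=1):
  k=0: a=20, p=20, q=1
  k=1: a=16, p=321, q=16
  k=2: a=17, p=5477, q=273
  k=3: a=3, p=16752, q=835
  k=4: a=3, p=55733, q=2778
  k=5: a=9, p=518349, q=25837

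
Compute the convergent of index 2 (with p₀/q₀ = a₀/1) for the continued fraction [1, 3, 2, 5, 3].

Using pₖ = aₖpₖ₋₁ + pₖ₋₂, qₖ = aₖqₖ₋₁ + qₖ₋₂ (with p₋₁=1, p₋₂=0, q₋₁=0, q₋₂=1):
  k=0: a=1, p=1, q=1
  k=1: a=3, p=4, q=3
  k=2: a=2, p=9, q=7

9/7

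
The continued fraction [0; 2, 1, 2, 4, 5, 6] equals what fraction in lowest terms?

Using pₖ = aₖpₖ₋₁ + pₖ₋₂ and qₖ = aₖqₖ₋₁ + qₖ₋₂:
  k=0: a=0, p=0, q=1
  k=1: a=2, p=1, q=2
  k=2: a=1, p=1, q=3
  k=3: a=2, p=3, q=8
  k=4: a=4, p=13, q=35
  k=5: a=5, p=68, q=183
  k=6: a=6, p=421, q=1133

421/1133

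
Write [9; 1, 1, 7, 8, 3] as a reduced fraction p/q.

Using pₖ = aₖpₖ₋₁ + pₖ₋₂ and qₖ = aₖqₖ₋₁ + qₖ₋₂:
  k=0: a=9, p=9, q=1
  k=1: a=1, p=10, q=1
  k=2: a=1, p=19, q=2
  k=3: a=7, p=143, q=15
  k=4: a=8, p=1163, q=122
  k=5: a=3, p=3632, q=381

3632/381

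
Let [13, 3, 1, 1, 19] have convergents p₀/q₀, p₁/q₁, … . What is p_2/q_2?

Using pₖ = aₖpₖ₋₁ + pₖ₋₂, qₖ = aₖqₖ₋₁ + qₖ₋₂ (with p₋₁=1, p₋₂=0, q₋₁=0, q₋₂=1):
  k=0: a=13, p=13, q=1
  k=1: a=3, p=40, q=3
  k=2: a=1, p=53, q=4

53/4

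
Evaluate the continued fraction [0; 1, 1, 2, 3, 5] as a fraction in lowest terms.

Fold from the inside: start with 5/1.
  3 + 1/5 = 16/5
  2 + 5/16 = 37/16
  1 + 16/37 = 53/37
  1 + 37/53 = 90/53
  0 + 53/90 = 53/90

53/90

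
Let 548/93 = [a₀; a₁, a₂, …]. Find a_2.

8

548 = 5·93 + 83   →  a_0 = 5
93 = 1·83 + 10   →  a_1 = 1
83 = 8·10 + 3   →  a_2 = 8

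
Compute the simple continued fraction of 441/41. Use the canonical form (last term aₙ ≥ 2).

[10; 1, 3, 10]

441 = 10*41 + 31
41 = 1*31 + 10
31 = 3*10 + 1
10 = 10*1 + 0  (stop)
So 441/41 = [10; 1, 3, 10].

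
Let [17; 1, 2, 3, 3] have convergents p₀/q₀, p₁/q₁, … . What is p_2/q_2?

53/3

Using pₖ = aₖpₖ₋₁ + pₖ₋₂, qₖ = aₖqₖ₋₁ + qₖ₋₂ (with p₋₁=1, p₋₂=0, q₋₁=0, q₋₂=1):
  k=0: a=17, p=17, q=1
  k=1: a=1, p=18, q=1
  k=2: a=2, p=53, q=3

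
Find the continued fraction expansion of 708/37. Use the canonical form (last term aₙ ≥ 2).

708 = 19×37 + 5
37 = 7×5 + 2
5 = 2×2 + 1
2 = 2×1 + 0  (stop)
So 708/37 = [19; 7, 2, 2].

[19; 7, 2, 2]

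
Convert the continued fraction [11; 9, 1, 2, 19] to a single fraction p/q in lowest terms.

Fold from the inside: start with 19/1.
  2 + 1/19 = 39/19
  1 + 19/39 = 58/39
  9 + 39/58 = 561/58
  11 + 58/561 = 6229/561

6229/561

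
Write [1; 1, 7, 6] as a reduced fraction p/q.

92/49

Using pₖ = aₖpₖ₋₁ + pₖ₋₂ and qₖ = aₖqₖ₋₁ + qₖ₋₂:
  k=0: a=1, p=1, q=1
  k=1: a=1, p=2, q=1
  k=2: a=7, p=15, q=8
  k=3: a=6, p=92, q=49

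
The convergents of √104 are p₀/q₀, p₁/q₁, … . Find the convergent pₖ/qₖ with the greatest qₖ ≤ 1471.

5201/510

√104 = [10; 5, 20, …] (period length 2).
Convergents:
  p_0/q_0 = 10/1
  p_1/q_1 = 51/5
  p_2/q_2 = 1030/101
  p_3/q_3 = 5201/510
  p_4/q_4 = 105050/10301
q_3 = 510 ≤ 1471 < 10301 = q_4, so the answer is 5201/510.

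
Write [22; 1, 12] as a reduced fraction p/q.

Fold from the inside: start with 12/1.
  1 + 1/12 = 13/12
  22 + 12/13 = 298/13

298/13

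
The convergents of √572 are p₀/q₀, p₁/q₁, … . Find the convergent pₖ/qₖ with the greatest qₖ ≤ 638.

√572 = [23; 1, 10, 1, 46, …] (period length 4).
Convergents:
  p_0/q_0 = 23/1
  p_1/q_1 = 24/1
  p_2/q_2 = 263/11
  p_3/q_3 = 287/12
  p_4/q_4 = 13465/563
  p_5/q_5 = 13752/575
  p_6/q_6 = 150985/6313
q_5 = 575 ≤ 638 < 6313 = q_6, so the answer is 13752/575.

13752/575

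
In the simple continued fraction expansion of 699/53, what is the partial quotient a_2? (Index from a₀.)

699 = 13·53 + 10   →  a_0 = 13
53 = 5·10 + 3   →  a_1 = 5
10 = 3·3 + 1   →  a_2 = 3

3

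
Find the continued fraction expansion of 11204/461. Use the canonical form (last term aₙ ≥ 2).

11204 = 24·461 + 140
461 = 3·140 + 41
140 = 3·41 + 17
41 = 2·17 + 7
17 = 2·7 + 3
7 = 2·3 + 1
3 = 3·1 + 0  (stop)
So 11204/461 = [24; 3, 3, 2, 2, 2, 3].

[24; 3, 3, 2, 2, 2, 3]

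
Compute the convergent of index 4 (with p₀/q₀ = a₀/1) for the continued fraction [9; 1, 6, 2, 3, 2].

513/52

Using pₖ = aₖpₖ₋₁ + pₖ₋₂, qₖ = aₖqₖ₋₁ + qₖ₋₂ (with p₋₁=1, p₋₂=0, q₋₁=0, q₋₂=1):
  k=0: a=9, p=9, q=1
  k=1: a=1, p=10, q=1
  k=2: a=6, p=69, q=7
  k=3: a=2, p=148, q=15
  k=4: a=3, p=513, q=52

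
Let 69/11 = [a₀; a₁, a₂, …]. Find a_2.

69 = 6·11 + 3   →  a_0 = 6
11 = 3·3 + 2   →  a_1 = 3
3 = 1·2 + 1   →  a_2 = 1

1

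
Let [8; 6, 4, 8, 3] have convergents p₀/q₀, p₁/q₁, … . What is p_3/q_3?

Using pₖ = aₖpₖ₋₁ + pₖ₋₂, qₖ = aₖqₖ₋₁ + qₖ₋₂ (with p₋₁=1, p₋₂=0, q₋₁=0, q₋₂=1):
  k=0: a=8, p=8, q=1
  k=1: a=6, p=49, q=6
  k=2: a=4, p=204, q=25
  k=3: a=8, p=1681, q=206

1681/206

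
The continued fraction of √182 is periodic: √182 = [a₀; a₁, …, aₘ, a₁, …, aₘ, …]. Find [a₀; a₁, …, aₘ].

[13; 2, 26]

a₀ = ⌊√182⌋ = 13.
With m₀=0, d₀=1 and mₖ₊₁ = dₖaₖ − mₖ, dₖ₊₁ = (n − mₖ₊₁²)/dₖ, aₖ₊₁ = ⌊(a₀+mₖ₊₁)/dₖ₊₁⌋:
  k=1: m=13, d=13, a=2
  k=2: m=13, d=1, a=26
d=1 and a=2a₀=26 at k=2, so the next step gives (m, d) = (13, 13) again — its k=1 value — and the period has length 2.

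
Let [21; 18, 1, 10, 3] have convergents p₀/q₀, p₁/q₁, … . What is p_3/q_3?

Using pₖ = aₖpₖ₋₁ + pₖ₋₂, qₖ = aₖqₖ₋₁ + qₖ₋₂ (with p₋₁=1, p₋₂=0, q₋₁=0, q₋₂=1):
  k=0: a=21, p=21, q=1
  k=1: a=18, p=379, q=18
  k=2: a=1, p=400, q=19
  k=3: a=10, p=4379, q=208

4379/208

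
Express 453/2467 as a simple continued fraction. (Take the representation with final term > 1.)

[0; 5, 2, 4, 8, 6]

453 = 0×2467 + 453
2467 = 5×453 + 202
453 = 2×202 + 49
202 = 4×49 + 6
49 = 8×6 + 1
6 = 6×1 + 0  (stop)
So 453/2467 = [0; 5, 2, 4, 8, 6].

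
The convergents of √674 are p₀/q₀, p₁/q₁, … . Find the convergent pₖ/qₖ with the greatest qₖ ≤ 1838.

35074/1351

√674 = [25; 1, 24, 1, 50, …] (period length 4).
Convergents:
  p_0/q_0 = 25/1
  p_1/q_1 = 26/1
  p_2/q_2 = 649/25
  p_3/q_3 = 675/26
  p_4/q_4 = 34399/1325
  p_5/q_5 = 35074/1351
  p_6/q_6 = 876175/33749
q_5 = 1351 ≤ 1838 < 33749 = q_6, so the answer is 35074/1351.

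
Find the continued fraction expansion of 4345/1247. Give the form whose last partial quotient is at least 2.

4345 = 3*1247 + 604
1247 = 2*604 + 39
604 = 15*39 + 19
39 = 2*19 + 1
19 = 19*1 + 0  (stop)
So 4345/1247 = [3; 2, 15, 2, 19].

[3; 2, 15, 2, 19]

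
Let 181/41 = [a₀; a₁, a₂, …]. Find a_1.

2

181 = 4·41 + 17   →  a_0 = 4
41 = 2·17 + 7   →  a_1 = 2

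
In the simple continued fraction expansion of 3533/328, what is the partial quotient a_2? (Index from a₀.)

3

3533 = 10·328 + 253   →  a_0 = 10
328 = 1·253 + 75   →  a_1 = 1
253 = 3·75 + 28   →  a_2 = 3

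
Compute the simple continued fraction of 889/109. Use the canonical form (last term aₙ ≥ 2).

[8; 6, 2, 2, 3]

889 = 8*109 + 17
109 = 6*17 + 7
17 = 2*7 + 3
7 = 2*3 + 1
3 = 3*1 + 0  (stop)
So 889/109 = [8; 6, 2, 2, 3].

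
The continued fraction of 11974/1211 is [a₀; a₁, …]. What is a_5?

11974 = 9·1211 + 1075   →  a_0 = 9
1211 = 1·1075 + 136   →  a_1 = 1
1075 = 7·136 + 123   →  a_2 = 7
136 = 1·123 + 13   →  a_3 = 1
123 = 9·13 + 6   →  a_4 = 9
13 = 2·6 + 1   →  a_5 = 2

2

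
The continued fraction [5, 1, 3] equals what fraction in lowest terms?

Fold from the inside: start with 3/1.
  1 + 1/3 = 4/3
  5 + 3/4 = 23/4

23/4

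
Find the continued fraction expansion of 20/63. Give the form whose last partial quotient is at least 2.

20 = 0×63 + 20
63 = 3×20 + 3
20 = 6×3 + 2
3 = 1×2 + 1
2 = 2×1 + 0  (stop)
So 20/63 = [0; 3, 6, 1, 2].

[0; 3, 6, 1, 2]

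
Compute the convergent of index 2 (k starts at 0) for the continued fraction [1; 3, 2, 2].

Using pₖ = aₖpₖ₋₁ + pₖ₋₂, qₖ = aₖqₖ₋₁ + qₖ₋₂ (with p₋₁=1, p₋₂=0, q₋₁=0, q₋₂=1):
  k=0: a=1, p=1, q=1
  k=1: a=3, p=4, q=3
  k=2: a=2, p=9, q=7

9/7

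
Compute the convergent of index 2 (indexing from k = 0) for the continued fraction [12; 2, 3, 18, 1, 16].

Using pₖ = aₖpₖ₋₁ + pₖ₋₂, qₖ = aₖqₖ₋₁ + qₖ₋₂ (with p₋₁=1, p₋₂=0, q₋₁=0, q₋₂=1):
  k=0: a=12, p=12, q=1
  k=1: a=2, p=25, q=2
  k=2: a=3, p=87, q=7

87/7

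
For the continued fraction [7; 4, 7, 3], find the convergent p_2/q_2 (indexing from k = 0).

Using pₖ = aₖpₖ₋₁ + pₖ₋₂, qₖ = aₖqₖ₋₁ + qₖ₋₂ (with p₋₁=1, p₋₂=0, q₋₁=0, q₋₂=1):
  k=0: a=7, p=7, q=1
  k=1: a=4, p=29, q=4
  k=2: a=7, p=210, q=29

210/29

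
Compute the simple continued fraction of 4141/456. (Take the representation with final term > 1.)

4141 = 9×456 + 37
456 = 12×37 + 12
37 = 3×12 + 1
12 = 12×1 + 0  (stop)
So 4141/456 = [9; 12, 3, 12].

[9; 12, 3, 12]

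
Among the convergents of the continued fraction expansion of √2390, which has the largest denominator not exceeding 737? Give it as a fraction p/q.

√2390 = [48; 1, 7, 1, 8, 1, 7, 1, 96, …] (period length 8).
Convergents:
  p_0/q_0 = 48/1
  p_1/q_1 = 49/1
  p_2/q_2 = 391/8
  p_3/q_3 = 440/9
  p_4/q_4 = 3911/80
  p_5/q_5 = 4351/89
  p_6/q_6 = 34368/703
  p_7/q_7 = 38719/792
q_6 = 703 ≤ 737 < 792 = q_7, so the answer is 34368/703.

34368/703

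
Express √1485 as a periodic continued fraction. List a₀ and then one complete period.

a₀ = ⌊√1485⌋ = 38.
With m₀=0, d₀=1 and mₖ₊₁ = dₖaₖ − mₖ, dₖ₊₁ = (n − mₖ₊₁²)/dₖ, aₖ₊₁ = ⌊(a₀+mₖ₊₁)/dₖ₊₁⌋:
  k=1: m=38, d=41, a=1
  k=2: m=3, d=36, a=1
  k=3: m=33, d=11, a=6
  k=4: m=33, d=36, a=1
  k=5: m=3, d=41, a=1
  k=6: m=38, d=1, a=76
d=1 and a=2a₀=76 at k=6, so the next step gives (m, d) = (38, 41) again — its k=1 value — and the period has length 6.

[38; 1, 1, 6, 1, 1, 76]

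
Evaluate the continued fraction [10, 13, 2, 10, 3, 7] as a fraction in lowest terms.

64626/6415

Using pₖ = aₖpₖ₋₁ + pₖ₋₂ and qₖ = aₖqₖ₋₁ + qₖ₋₂:
  k=0: a=10, p=10, q=1
  k=1: a=13, p=131, q=13
  k=2: a=2, p=272, q=27
  k=3: a=10, p=2851, q=283
  k=4: a=3, p=8825, q=876
  k=5: a=7, p=64626, q=6415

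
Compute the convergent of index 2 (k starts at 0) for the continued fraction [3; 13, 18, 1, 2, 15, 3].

723/235

Using pₖ = aₖpₖ₋₁ + pₖ₋₂, qₖ = aₖqₖ₋₁ + qₖ₋₂ (with p₋₁=1, p₋₂=0, q₋₁=0, q₋₂=1):
  k=0: a=3, p=3, q=1
  k=1: a=13, p=40, q=13
  k=2: a=18, p=723, q=235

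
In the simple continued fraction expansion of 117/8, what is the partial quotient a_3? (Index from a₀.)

1

117 = 14·8 + 5   →  a_0 = 14
8 = 1·5 + 3   →  a_1 = 1
5 = 1·3 + 2   →  a_2 = 1
3 = 1·2 + 1   →  a_3 = 1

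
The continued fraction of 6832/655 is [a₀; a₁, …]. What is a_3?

10

6832 = 10·655 + 282   →  a_0 = 10
655 = 2·282 + 91   →  a_1 = 2
282 = 3·91 + 9   →  a_2 = 3
91 = 10·9 + 1   →  a_3 = 10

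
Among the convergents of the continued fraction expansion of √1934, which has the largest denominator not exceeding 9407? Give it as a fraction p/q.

√1934 = [43; 1, 42, 1, 86, …] (period length 4).
Convergents:
  p_0/q_0 = 43/1
  p_1/q_1 = 44/1
  p_2/q_2 = 1891/43
  p_3/q_3 = 1935/44
  p_4/q_4 = 168301/3827
  p_5/q_5 = 170236/3871
  p_6/q_6 = 7318213/166409
q_5 = 3871 ≤ 9407 < 166409 = q_6, so the answer is 170236/3871.

170236/3871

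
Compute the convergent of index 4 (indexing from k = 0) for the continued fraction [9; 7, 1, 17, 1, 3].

Using pₖ = aₖpₖ₋₁ + pₖ₋₂, qₖ = aₖqₖ₋₁ + qₖ₋₂ (with p₋₁=1, p₋₂=0, q₋₁=0, q₋₂=1):
  k=0: a=9, p=9, q=1
  k=1: a=7, p=64, q=7
  k=2: a=1, p=73, q=8
  k=3: a=17, p=1305, q=143
  k=4: a=1, p=1378, q=151

1378/151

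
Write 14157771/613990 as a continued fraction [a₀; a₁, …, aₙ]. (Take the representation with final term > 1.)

14157771 = 23·613990 + 36001
613990 = 17·36001 + 1973
36001 = 18·1973 + 487
1973 = 4·487 + 25
487 = 19·25 + 12
25 = 2·12 + 1
12 = 12·1 + 0  (stop)
So 14157771/613990 = [23; 17, 18, 4, 19, 2, 12].

[23; 17, 18, 4, 19, 2, 12]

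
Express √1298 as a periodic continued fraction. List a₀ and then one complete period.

a₀ = ⌊√1298⌋ = 36.
With m₀=0, d₀=1 and mₖ₊₁ = dₖaₖ − mₖ, dₖ₊₁ = (n − mₖ₊₁²)/dₖ, aₖ₊₁ = ⌊(a₀+mₖ₊₁)/dₖ₊₁⌋:
  k=1: m=36, d=2, a=36
  k=2: m=36, d=1, a=72
d=1 and a=2a₀=72 at k=2, so the next step gives (m, d) = (36, 2) again — its k=1 value — and the period has length 2.

[36; 36, 72]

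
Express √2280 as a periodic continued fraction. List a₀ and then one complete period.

[47; 1, 2, 1, 94]

a₀ = ⌊√2280⌋ = 47.
With m₀=0, d₀=1 and mₖ₊₁ = dₖaₖ − mₖ, dₖ₊₁ = (n − mₖ₊₁²)/dₖ, aₖ₊₁ = ⌊(a₀+mₖ₊₁)/dₖ₊₁⌋:
  k=1: m=47, d=71, a=1
  k=2: m=24, d=24, a=2
  k=3: m=24, d=71, a=1
  k=4: m=47, d=1, a=94
d=1 and a=2a₀=94 at k=4, so the next step gives (m, d) = (47, 71) again — its k=1 value — and the period has length 4.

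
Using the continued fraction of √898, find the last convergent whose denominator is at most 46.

899/30

√898 = [29; 1, 28, 1, 58, …] (period length 4).
Convergents:
  p_0/q_0 = 29/1
  p_1/q_1 = 30/1
  p_2/q_2 = 869/29
  p_3/q_3 = 899/30
  p_4/q_4 = 53011/1769
q_3 = 30 ≤ 46 < 1769 = q_4, so the answer is 899/30.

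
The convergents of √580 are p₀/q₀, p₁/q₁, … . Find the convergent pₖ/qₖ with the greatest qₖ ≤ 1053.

13896/577

√580 = [24; 12, 48, …] (period length 2).
Convergents:
  p_0/q_0 = 24/1
  p_1/q_1 = 289/12
  p_2/q_2 = 13896/577
  p_3/q_3 = 167041/6936
q_2 = 577 ≤ 1053 < 6936 = q_3, so the answer is 13896/577.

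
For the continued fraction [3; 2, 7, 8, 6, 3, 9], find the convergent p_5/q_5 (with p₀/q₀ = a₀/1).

8193/2363

Using pₖ = aₖpₖ₋₁ + pₖ₋₂, qₖ = aₖqₖ₋₁ + qₖ₋₂ (with p₋₁=1, p₋₂=0, q₋₁=0, q₋₂=1):
  k=0: a=3, p=3, q=1
  k=1: a=2, p=7, q=2
  k=2: a=7, p=52, q=15
  k=3: a=8, p=423, q=122
  k=4: a=6, p=2590, q=747
  k=5: a=3, p=8193, q=2363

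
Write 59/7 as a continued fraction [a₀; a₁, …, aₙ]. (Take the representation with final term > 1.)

59 = 8·7 + 3
7 = 2·3 + 1
3 = 3·1 + 0  (stop)
So 59/7 = [8; 2, 3].

[8; 2, 3]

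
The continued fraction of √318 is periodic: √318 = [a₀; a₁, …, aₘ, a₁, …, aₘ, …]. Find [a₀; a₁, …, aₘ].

a₀ = ⌊√318⌋ = 17.

[17; 1, 4, 1, 34]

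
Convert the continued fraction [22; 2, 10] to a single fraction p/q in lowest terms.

472/21

Using pₖ = aₖpₖ₋₁ + pₖ₋₂ and qₖ = aₖqₖ₋₁ + qₖ₋₂:
  k=0: a=22, p=22, q=1
  k=1: a=2, p=45, q=2
  k=2: a=10, p=472, q=21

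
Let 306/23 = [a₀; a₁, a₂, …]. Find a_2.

3

306 = 13·23 + 7   →  a_0 = 13
23 = 3·7 + 2   →  a_1 = 3
7 = 3·2 + 1   →  a_2 = 3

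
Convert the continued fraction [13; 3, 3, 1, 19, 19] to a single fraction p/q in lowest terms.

Fold from the inside: start with 19/1.
  19 + 1/19 = 362/19
  1 + 19/362 = 381/362
  3 + 362/381 = 1505/381
  3 + 381/1505 = 4896/1505
  13 + 1505/4896 = 65153/4896

65153/4896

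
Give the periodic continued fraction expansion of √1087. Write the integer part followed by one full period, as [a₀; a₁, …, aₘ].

a₀ = ⌊√1087⌋ = 32.

[32; 1, 31, 1, 64]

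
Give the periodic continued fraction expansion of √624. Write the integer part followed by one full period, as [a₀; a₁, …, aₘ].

a₀ = ⌊√624⌋ = 24.
With m₀=0, d₀=1 and mₖ₊₁ = dₖaₖ − mₖ, dₖ₊₁ = (n − mₖ₊₁²)/dₖ, aₖ₊₁ = ⌊(a₀+mₖ₊₁)/dₖ₊₁⌋:
  k=1: m=24, d=48, a=1
  k=2: m=24, d=1, a=48
d=1 and a=2a₀=48 at k=2, so the next step gives (m, d) = (24, 48) again — its k=1 value — and the period has length 2.

[24; 1, 48]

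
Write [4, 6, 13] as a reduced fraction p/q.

Fold from the inside: start with 13/1.
  6 + 1/13 = 79/13
  4 + 13/79 = 329/79

329/79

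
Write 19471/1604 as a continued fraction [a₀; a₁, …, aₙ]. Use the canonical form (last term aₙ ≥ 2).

19471 = 12·1604 + 223
1604 = 7·223 + 43
223 = 5·43 + 8
43 = 5·8 + 3
8 = 2·3 + 2
3 = 1·2 + 1
2 = 2·1 + 0  (stop)
So 19471/1604 = [12; 7, 5, 5, 2, 1, 2].

[12; 7, 5, 5, 2, 1, 2]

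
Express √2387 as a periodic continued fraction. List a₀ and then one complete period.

a₀ = ⌊√2387⌋ = 48.
With m₀=0, d₀=1 and mₖ₊₁ = dₖaₖ − mₖ, dₖ₊₁ = (n − mₖ₊₁²)/dₖ, aₖ₊₁ = ⌊(a₀+mₖ₊₁)/dₖ₊₁⌋:
  k=1: m=48, d=83, a=1
  k=2: m=35, d=14, a=5
  k=3: m=35, d=83, a=1
  k=4: m=48, d=1, a=96
d=1 and a=2a₀=96 at k=4, so the next step gives (m, d) = (48, 83) again — its k=1 value — and the period has length 4.

[48; 1, 5, 1, 96]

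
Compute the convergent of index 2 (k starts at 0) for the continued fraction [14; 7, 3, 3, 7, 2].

311/22

Using pₖ = aₖpₖ₋₁ + pₖ₋₂, qₖ = aₖqₖ₋₁ + qₖ₋₂ (with p₋₁=1, p₋₂=0, q₋₁=0, q₋₂=1):
  k=0: a=14, p=14, q=1
  k=1: a=7, p=99, q=7
  k=2: a=3, p=311, q=22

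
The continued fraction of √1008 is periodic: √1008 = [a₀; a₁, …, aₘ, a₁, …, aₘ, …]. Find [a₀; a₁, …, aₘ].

[31; 1, 2, 1, 62]

a₀ = ⌊√1008⌋ = 31.
With m₀=0, d₀=1 and mₖ₊₁ = dₖaₖ − mₖ, dₖ₊₁ = (n − mₖ₊₁²)/dₖ, aₖ₊₁ = ⌊(a₀+mₖ₊₁)/dₖ₊₁⌋:
  k=1: m=31, d=47, a=1
  k=2: m=16, d=16, a=2
  k=3: m=16, d=47, a=1
  k=4: m=31, d=1, a=62
d=1 and a=2a₀=62 at k=4, so the next step gives (m, d) = (31, 47) again — its k=1 value — and the period has length 4.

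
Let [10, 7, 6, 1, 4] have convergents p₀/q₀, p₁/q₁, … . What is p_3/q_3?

Using pₖ = aₖpₖ₋₁ + pₖ₋₂, qₖ = aₖqₖ₋₁ + qₖ₋₂ (with p₋₁=1, p₋₂=0, q₋₁=0, q₋₂=1):
  k=0: a=10, p=10, q=1
  k=1: a=7, p=71, q=7
  k=2: a=6, p=436, q=43
  k=3: a=1, p=507, q=50

507/50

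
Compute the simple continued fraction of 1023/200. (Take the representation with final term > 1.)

1023 = 5×200 + 23
200 = 8×23 + 16
23 = 1×16 + 7
16 = 2×7 + 2
7 = 3×2 + 1
2 = 2×1 + 0  (stop)
So 1023/200 = [5; 8, 1, 2, 3, 2].

[5; 8, 1, 2, 3, 2]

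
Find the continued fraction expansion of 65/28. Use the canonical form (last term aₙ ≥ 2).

65 = 2·28 + 9
28 = 3·9 + 1
9 = 9·1 + 0  (stop)
So 65/28 = [2; 3, 9].

[2; 3, 9]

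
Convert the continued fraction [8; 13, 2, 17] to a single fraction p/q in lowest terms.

Using pₖ = aₖpₖ₋₁ + pₖ₋₂ and qₖ = aₖqₖ₋₁ + qₖ₋₂:
  k=0: a=8, p=8, q=1
  k=1: a=13, p=105, q=13
  k=2: a=2, p=218, q=27
  k=3: a=17, p=3811, q=472

3811/472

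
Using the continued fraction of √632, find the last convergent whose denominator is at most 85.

1081/43

√632 = [25; 7, 6, 7, 50, …] (period length 4).
Convergents:
  p_0/q_0 = 25/1
  p_1/q_1 = 176/7
  p_2/q_2 = 1081/43
  p_3/q_3 = 7743/308
q_2 = 43 ≤ 85 < 308 = q_3, so the answer is 1081/43.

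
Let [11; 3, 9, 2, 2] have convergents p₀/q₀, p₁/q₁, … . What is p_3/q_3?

Using pₖ = aₖpₖ₋₁ + pₖ₋₂, qₖ = aₖqₖ₋₁ + qₖ₋₂ (with p₋₁=1, p₋₂=0, q₋₁=0, q₋₂=1):
  k=0: a=11, p=11, q=1
  k=1: a=3, p=34, q=3
  k=2: a=9, p=317, q=28
  k=3: a=2, p=668, q=59

668/59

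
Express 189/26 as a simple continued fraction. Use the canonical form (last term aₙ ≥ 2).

189 = 7*26 + 7
26 = 3*7 + 5
7 = 1*5 + 2
5 = 2*2 + 1
2 = 2*1 + 0  (stop)
So 189/26 = [7; 3, 1, 2, 2].

[7; 3, 1, 2, 2]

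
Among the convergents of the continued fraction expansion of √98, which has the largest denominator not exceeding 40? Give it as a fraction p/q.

√98 = [9; 1, 8, 1, 18, …] (period length 4).
Convergents:
  p_0/q_0 = 9/1
  p_1/q_1 = 10/1
  p_2/q_2 = 89/9
  p_3/q_3 = 99/10
  p_4/q_4 = 1871/189
q_3 = 10 ≤ 40 < 189 = q_4, so the answer is 99/10.

99/10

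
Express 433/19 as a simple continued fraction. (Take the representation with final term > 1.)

433 = 22·19 + 15
19 = 1·15 + 4
15 = 3·4 + 3
4 = 1·3 + 1
3 = 3·1 + 0  (stop)
So 433/19 = [22; 1, 3, 1, 3].

[22; 1, 3, 1, 3]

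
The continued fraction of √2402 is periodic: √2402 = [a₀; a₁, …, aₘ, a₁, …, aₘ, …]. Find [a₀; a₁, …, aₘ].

a₀ = ⌊√2402⌋ = 49.
With m₀=0, d₀=1 and mₖ₊₁ = dₖaₖ − mₖ, dₖ₊₁ = (n − mₖ₊₁²)/dₖ, aₖ₊₁ = ⌊(a₀+mₖ₊₁)/dₖ₊₁⌋:
  k=1: m=49, d=1, a=98
d=1 and a=2a₀=98 at k=1, so the next step gives (m, d) = (49, 1) again — its k=1 value — and the period has length 1.

[49; 98]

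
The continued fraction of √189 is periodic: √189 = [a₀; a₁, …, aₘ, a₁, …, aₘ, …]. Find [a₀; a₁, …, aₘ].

a₀ = ⌊√189⌋ = 13.
With m₀=0, d₀=1 and mₖ₊₁ = dₖaₖ − mₖ, dₖ₊₁ = (n − mₖ₊₁²)/dₖ, aₖ₊₁ = ⌊(a₀+mₖ₊₁)/dₖ₊₁⌋:
  k=1: m=13, d=20, a=1
  k=2: m=7, d=7, a=2
  k=3: m=7, d=20, a=1
  k=4: m=13, d=1, a=26
d=1 and a=2a₀=26 at k=4, so the next step gives (m, d) = (13, 20) again — its k=1 value — and the period has length 4.

[13; 1, 2, 1, 26]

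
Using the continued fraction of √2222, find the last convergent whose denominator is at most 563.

9899/210

√2222 = [47; 7, 4, 7, 94, …] (period length 4).
Convergents:
  p_0/q_0 = 47/1
  p_1/q_1 = 330/7
  p_2/q_2 = 1367/29
  p_3/q_3 = 9899/210
  p_4/q_4 = 931873/19769
q_3 = 210 ≤ 563 < 19769 = q_4, so the answer is 9899/210.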